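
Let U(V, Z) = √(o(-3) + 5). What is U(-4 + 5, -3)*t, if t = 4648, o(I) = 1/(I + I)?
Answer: 2324*√174/3 ≈ 10219.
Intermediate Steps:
o(I) = 1/(2*I)
U(V, Z) = √174/6 (U(V, Z) = √((½)/(-3) + 5) = √((½)*(-⅓) + 5) = √(-⅙ + 5) = √(29/6) = √174/6)
U(-4 + 5, -3)*t = (√174/6)*4648 = 2324*√174/3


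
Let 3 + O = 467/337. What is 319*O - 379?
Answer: -301259/337 ≈ -893.94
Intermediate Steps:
O = -544/337 (O = -3 + 467/337 = -544/337 ≈ -1.6142)
319*O - 379 = 319*(-544/337) - 379 = -173536/337 - 379 = -301259/337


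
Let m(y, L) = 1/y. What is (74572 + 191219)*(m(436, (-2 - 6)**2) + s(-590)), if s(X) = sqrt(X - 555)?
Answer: 265791/436 + 265791*I*sqrt(1145) ≈ 609.61 + 8.9938e+6*I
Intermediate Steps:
s(X) = sqrt(-555 + X)
(74572 + 191219)*(m(436, (-2 - 6)**2) + s(-590)) = (74572 + 191219)*(1/436 + sqrt(-555 - 590)) = 265791*(1/436 + sqrt(-1145)) = 265791*(1/436 + I*sqrt(1145)) = 265791/436 + 265791*I*sqrt(1145)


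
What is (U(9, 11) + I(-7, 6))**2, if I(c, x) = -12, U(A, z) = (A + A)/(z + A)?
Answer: 12321/100 ≈ 123.21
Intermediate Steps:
U(A, z) = 2*A/(A + z) (U(A, z) = (2*A)/(A + z) = 2*A/(A + z))
(U(9, 11) + I(-7, 6))**2 = (2*9/(9 + 11) - 12)**2 = (2*9/20 - 12)**2 = (2*9*(1/20) - 12)**2 = (9/10 - 12)**2 = (-111/10)**2 = 12321/100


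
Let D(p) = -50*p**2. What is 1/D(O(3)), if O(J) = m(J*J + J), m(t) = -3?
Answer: -1/450 ≈ -0.0022222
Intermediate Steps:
O(J) = -3
1/D(O(3)) = 1/(-50*(-3)**2) = 1/(-50*9) = 1/(-450) = -1/450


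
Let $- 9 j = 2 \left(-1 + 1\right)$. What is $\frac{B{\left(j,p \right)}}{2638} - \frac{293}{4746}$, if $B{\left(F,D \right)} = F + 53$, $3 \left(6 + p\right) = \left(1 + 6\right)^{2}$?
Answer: $- \frac{130349}{3129987} \approx -0.041645$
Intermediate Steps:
$j = 0$ ($j = - \frac{2 \left(-1 + 1\right)}{9} = - \frac{2 \cdot 0}{9} = \left(- \frac{1}{9}\right) 0 = 0$)
$p = \frac{31}{3}$ ($p = -6 + \frac{\left(1 + 6\right)^{2}}{3} = -6 + \frac{7^{2}}{3} = -6 + \frac{1}{3} \cdot 49 = -6 + \frac{49}{3} = \frac{31}{3} \approx 10.333$)
$B{\left(F,D \right)} = 53 + F$
$\frac{B{\left(j,p \right)}}{2638} - \frac{293}{4746} = \frac{53 + 0}{2638} - \frac{293}{4746} = 53 \cdot \frac{1}{2638} - \frac{293}{4746} = \frac{53}{2638} - \frac{293}{4746} = - \frac{130349}{3129987}$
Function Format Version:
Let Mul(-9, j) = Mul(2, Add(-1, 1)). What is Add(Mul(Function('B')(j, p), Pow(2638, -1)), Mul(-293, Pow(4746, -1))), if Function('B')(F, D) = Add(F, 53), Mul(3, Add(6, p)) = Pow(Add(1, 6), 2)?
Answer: Rational(-130349, 3129987) ≈ -0.041645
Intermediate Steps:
j = 0 (j = Mul(Rational(-1, 9), Mul(2, Add(-1, 1))) = Mul(Rational(-1, 9), Mul(2, 0)) = Mul(Rational(-1, 9), 0) = 0)
p = Rational(31, 3) (p = Add(-6, Mul(Rational(1, 3), Pow(Add(1, 6), 2))) = Add(-6, Mul(Rational(1, 3), Pow(7, 2))) = Add(-6, Mul(Rational(1, 3), 49)) = Add(-6, Rational(49, 3)) = Rational(31, 3) ≈ 10.333)
Function('B')(F, D) = Add(53, F)
Add(Mul(Function('B')(j, p), Pow(2638, -1)), Mul(-293, Pow(4746, -1))) = Add(Mul(Add(53, 0), Pow(2638, -1)), Mul(-293, Pow(4746, -1))) = Add(Mul(53, Rational(1, 2638)), Mul(-293, Rational(1, 4746))) = Add(Rational(53, 2638), Rational(-293, 4746)) = Rational(-130349, 3129987)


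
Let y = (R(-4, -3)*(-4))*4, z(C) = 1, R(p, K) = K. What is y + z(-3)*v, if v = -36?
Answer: 12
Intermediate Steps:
y = 48 (y = -3*(-4)*4 = 12*4 = 48)
y + z(-3)*v = 48 + 1*(-36) = 48 - 36 = 12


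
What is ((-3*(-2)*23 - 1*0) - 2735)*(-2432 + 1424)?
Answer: 2617776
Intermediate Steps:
((-3*(-2)*23 - 1*0) - 2735)*(-2432 + 1424) = ((6*23 + 0) - 2735)*(-1008) = ((138 + 0) - 2735)*(-1008) = (138 - 2735)*(-1008) = -2597*(-1008) = 2617776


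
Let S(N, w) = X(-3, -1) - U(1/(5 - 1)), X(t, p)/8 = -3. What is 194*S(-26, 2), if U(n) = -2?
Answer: -4268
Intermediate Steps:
X(t, p) = -24 (X(t, p) = 8*(-3) = -24)
S(N, w) = -22 (S(N, w) = -24 - 1*(-2) = -24 + 2 = -22)
194*S(-26, 2) = 194*(-22) = -4268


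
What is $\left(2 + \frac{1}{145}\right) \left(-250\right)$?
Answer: $- \frac{14550}{29} \approx -501.72$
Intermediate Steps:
$\left(2 + \frac{1}{145}\right) \left(-250\right) = \frac{291}{145} \left(-250\right) = - \frac{14550}{29}$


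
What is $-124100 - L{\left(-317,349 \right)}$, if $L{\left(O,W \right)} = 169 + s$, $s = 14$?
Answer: $-124283$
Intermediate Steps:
$L{\left(O,W \right)} = 183$ ($L{\left(O,W \right)} = 169 + 14 = 183$)
$-124100 - L{\left(-317,349 \right)} = -124100 - 183 = -124283$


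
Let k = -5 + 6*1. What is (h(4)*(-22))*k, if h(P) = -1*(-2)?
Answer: -44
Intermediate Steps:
k = 1 (k = -5 + 6 = 1)
h(P) = 2
(h(4)*(-22))*k = (2*(-22))*1 = -44*1 = -44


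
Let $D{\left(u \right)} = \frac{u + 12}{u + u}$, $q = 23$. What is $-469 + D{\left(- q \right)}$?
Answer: $- \frac{21563}{46} \approx -468.76$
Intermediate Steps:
$D{\left(u \right)} = \frac{12 + u}{2 u}$
$-469 + D{\left(- q \right)} = -469 + \frac{12 - 23}{2 \left(\left(-1\right) 23\right)} = -469 + \frac{12 - 23}{2 \left(-23\right)} = -469 + \frac{1}{2} \left(- \frac{1}{23}\right) \left(-11\right) = -469 + \frac{11}{46} = - \frac{21563}{46}$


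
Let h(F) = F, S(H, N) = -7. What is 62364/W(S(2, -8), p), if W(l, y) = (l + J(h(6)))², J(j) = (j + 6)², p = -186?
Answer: 62364/18769 ≈ 3.3227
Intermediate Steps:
J(j) = (6 + j)²
W(l, y) = (144 + l)² (W(l, y) = (l + (6 + 6)²)² = (l + 12²)² = (l + 144)² = (144 + l)²)
62364/W(S(2, -8), p) = 62364/((144 - 7)²) = 62364/(137²) = 62364/18769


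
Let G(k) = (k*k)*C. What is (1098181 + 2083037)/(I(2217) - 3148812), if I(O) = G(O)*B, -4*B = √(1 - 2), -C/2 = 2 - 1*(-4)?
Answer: -371002126408/8419922811579 - 579109985126*I/2806640937193 ≈ -0.044062 - 0.20634*I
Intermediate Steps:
C = -12 (C = -2*(2 - 1*(-4)) = -2*(2 + 4) = -2*6 = -12)
G(k) = -12*k² (G(k) = (k*k)*(-12) = k²*(-12) = -12*k²)
B = -I/4 (B = -√(1 - 2)/4 = -I/4 ≈ -0.25*I)
I(O) = 3*I*O² (I(O) = (-12*O²)*(-I/4) = 3*I*O²)
(1098181 + 2083037)/(I(2217) - 3148812) = (1098181 + 2083037)/(3*I*2217² - 3148812) = 3181218/(3*I*4915089 - 3148812) = 3181218/(14745267*I - 3148812) = 3181218/(-3148812 + 14745267*I) = 3181218*((-3148812 - 14745267*I)/227337915912633) = 1060406*(-3148812 - 14745267*I)/75779305304211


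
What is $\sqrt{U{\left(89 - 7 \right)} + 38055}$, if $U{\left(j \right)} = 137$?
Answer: $4 \sqrt{2387} \approx 195.43$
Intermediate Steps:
$\sqrt{U{\left(89 - 7 \right)} + 38055} = \sqrt{137 + 38055} = \sqrt{38192} = 4 \sqrt{2387}$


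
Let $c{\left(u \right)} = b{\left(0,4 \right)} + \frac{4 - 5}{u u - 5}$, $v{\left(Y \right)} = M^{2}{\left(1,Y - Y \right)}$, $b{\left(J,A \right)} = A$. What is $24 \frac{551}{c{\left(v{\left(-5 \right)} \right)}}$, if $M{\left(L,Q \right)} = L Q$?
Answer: $\frac{22040}{7} \approx 3148.6$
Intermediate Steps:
$v{\left(Y \right)} = 0$ ($v{\left(Y \right)} = \left(1 \left(Y - Y\right)\right)^{2} = \left(1 \cdot 0\right)^{2} = 0^{2} = 0$)
$c{\left(u \right)} = 4 - \frac{1}{-5 + u^{2}}$ ($c{\left(u \right)} = 4 + \frac{4 - 5}{u u - 5} = 4 - \frac{1}{u^{2} - 5} = 4 - \frac{1}{-5 + u^{2}}$)
$24 \frac{551}{c{\left(v{\left(-5 \right)} \right)}} = 24 \frac{551}{\frac{1}{-5 + 0^{2}} \left(-21 + 4 \cdot 0^{2}\right)} = 24 \frac{551}{\frac{1}{-5 + 0} \left(-21 + 4 \cdot 0\right)} = 24 \frac{551}{\frac{1}{-5} \left(-21 + 0\right)} = 24 \frac{551}{\left(- \frac{1}{5}\right) \left(-21\right)} = 24 \frac{551}{\frac{21}{5}} = 24 \cdot 551 \cdot \frac{5}{21} = 24 \cdot \frac{2755}{21} = \frac{22040}{7}$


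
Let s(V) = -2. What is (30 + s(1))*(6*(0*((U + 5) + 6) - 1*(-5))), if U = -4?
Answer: 840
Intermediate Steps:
(30 + s(1))*(6*(0*((U + 5) + 6) - 1*(-5))) = (30 - 2)*(6*(0*((-4 + 5) + 6) - 1*(-5))) = 28*(6*(0*(1 + 6) + 5)) = 28*(6*(0*7 + 5)) = 28*(6*(0 + 5)) = 28*(6*5) = 28*30 = 840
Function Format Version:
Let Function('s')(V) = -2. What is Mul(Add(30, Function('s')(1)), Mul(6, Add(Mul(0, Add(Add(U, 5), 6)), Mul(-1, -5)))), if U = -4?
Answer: 840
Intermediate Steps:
Mul(Add(30, Function('s')(1)), Mul(6, Add(Mul(0, Add(Add(U, 5), 6)), Mul(-1, -5)))) = Mul(Add(30, -2), Mul(6, Add(Mul(0, Add(Add(-4, 5), 6)), Mul(-1, -5)))) = Mul(28, Mul(6, Add(Mul(0, Add(1, 6)), 5))) = Mul(28, Mul(6, Add(Mul(0, 7), 5))) = Mul(28, Mul(6, Add(0, 5))) = Mul(28, Mul(6, 5)) = Mul(28, 30) = 840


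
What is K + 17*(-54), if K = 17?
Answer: -901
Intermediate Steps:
K + 17*(-54) = 17 + 17*(-54) = 17 - 918 = -901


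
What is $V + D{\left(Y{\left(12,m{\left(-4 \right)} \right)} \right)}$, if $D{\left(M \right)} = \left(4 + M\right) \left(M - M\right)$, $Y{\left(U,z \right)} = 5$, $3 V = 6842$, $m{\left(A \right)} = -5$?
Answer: $\frac{6842}{3} \approx 2280.7$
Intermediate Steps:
$V = \frac{6842}{3}$ ($V = \frac{1}{3} \cdot 6842 = \frac{6842}{3} \approx 2280.7$)
$D{\left(M \right)} = 0$ ($D{\left(M \right)} = \left(4 + M\right) 0 = 0$)
$V + D{\left(Y{\left(12,m{\left(-4 \right)} \right)} \right)} = \frac{6842}{3} + 0 = \frac{6842}{3}$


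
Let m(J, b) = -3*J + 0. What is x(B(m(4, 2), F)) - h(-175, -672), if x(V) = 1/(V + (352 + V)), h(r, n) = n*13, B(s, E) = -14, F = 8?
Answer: 2830465/324 ≈ 8736.0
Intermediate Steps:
m(J, b) = -3*J
h(r, n) = 13*n
x(V) = 1/(352 + 2*V)
x(B(m(4, 2), F)) - h(-175, -672) = 1/(2*(176 - 14)) - 13*(-672) = (½)/162 - 1*(-8736) = (½)*(1/162) + 8736 = 1/324 + 8736 = 2830465/324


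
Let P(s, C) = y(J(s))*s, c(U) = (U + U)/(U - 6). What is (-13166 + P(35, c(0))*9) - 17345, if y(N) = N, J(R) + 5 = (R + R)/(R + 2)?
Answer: -1165132/37 ≈ -31490.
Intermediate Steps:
J(R) = -5 + 2*R/(2 + R) (J(R) = -5 + (R + R)/(R + 2) = -5 + (2*R)/(2 + R) = -5 + 2*R/(2 + R))
c(U) = 2*U/(-6 + U) (c(U) = (2*U)/(-6 + U) = 2*U/(-6 + U))
P(s, C) = s*(-10 - 3*s)/(2 + s) (P(s, C) = ((-10 - 3*s)/(2 + s))*s = s*(-10 - 3*s)/(2 + s))
(-13166 + P(35, c(0))*9) - 17345 = (-13166 - 1*35*(10 + 3*35)/(2 + 35)*9) - 17345 = (-13166 - 1*35*(10 + 105)/37*9) - 17345 = (-13166 - 1*35*1/37*115*9) - 17345 = (-13166 - 4025/37*9) - 17345 = (-13166 - 36225/37) - 17345 = -523367/37 - 17345 = -1165132/37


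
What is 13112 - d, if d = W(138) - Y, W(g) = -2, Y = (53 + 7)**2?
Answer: 16714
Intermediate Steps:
Y = 3600 (Y = 60**2 = 3600)
d = -3602 (d = -2 - 1*3600 = -2 - 3600 = -3602)
13112 - d = 13112 - 1*(-3602) = 13112 + 3602 = 16714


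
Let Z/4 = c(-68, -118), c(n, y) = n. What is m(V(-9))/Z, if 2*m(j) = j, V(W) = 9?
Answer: -9/544 ≈ -0.016544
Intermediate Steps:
m(j) = j/2
Z = -272 (Z = 4*(-68) = -272)
m(V(-9))/Z = ((½)*9)/(-272) = (9/2)*(-1/272) = -9/544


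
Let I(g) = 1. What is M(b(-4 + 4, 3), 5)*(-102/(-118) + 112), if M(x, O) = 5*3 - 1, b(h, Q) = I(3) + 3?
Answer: 93226/59 ≈ 1580.1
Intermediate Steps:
b(h, Q) = 4 (b(h, Q) = 1 + 3 = 4)
M(x, O) = 14 (M(x, O) = 15 - 1 = 14)
M(b(-4 + 4, 3), 5)*(-102/(-118) + 112) = 14*(-102/(-118) + 112) = 14*(-102*(-1/118) + 112) = 14*(51/59 + 112) = 14*(6659/59) = 93226/59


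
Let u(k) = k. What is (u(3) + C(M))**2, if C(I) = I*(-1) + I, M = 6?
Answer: 9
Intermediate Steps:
C(I) = 0 (C(I) = -I + I = 0)
(u(3) + C(M))**2 = (3 + 0)**2 = 3**2 = 9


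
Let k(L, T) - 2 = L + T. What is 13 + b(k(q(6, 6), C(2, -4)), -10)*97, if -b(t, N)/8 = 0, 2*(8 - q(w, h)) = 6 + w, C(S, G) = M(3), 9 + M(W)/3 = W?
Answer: 13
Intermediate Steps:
M(W) = -27 + 3*W
C(S, G) = -18 (C(S, G) = -27 + 3*3 = -27 + 9 = -18)
q(w, h) = 5 - w/2 (q(w, h) = 8 - (6 + w)/2 = 8 + (-3 - w/2) = 5 - w/2)
k(L, T) = 2 + L + T (k(L, T) = 2 + (L + T) = 2 + L + T)
b(t, N) = 0 (b(t, N) = -8*0 = 0)
13 + b(k(q(6, 6), C(2, -4)), -10)*97 = 13 + 0*97 = 13 + 0 = 13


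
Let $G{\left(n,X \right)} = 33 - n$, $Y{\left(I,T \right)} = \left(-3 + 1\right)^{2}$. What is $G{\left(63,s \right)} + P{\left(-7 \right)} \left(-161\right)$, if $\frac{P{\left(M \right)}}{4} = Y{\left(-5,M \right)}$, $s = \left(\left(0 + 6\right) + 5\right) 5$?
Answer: $-2606$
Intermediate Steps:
$Y{\left(I,T \right)} = 4$ ($Y{\left(I,T \right)} = \left(-2\right)^{2} = 4$)
$s = 55$ ($s = \left(6 + 5\right) 5 = 11 \cdot 5 = 55$)
$P{\left(M \right)} = 16$ ($P{\left(M \right)} = 4 \cdot 4 = 16$)
$G{\left(63,s \right)} + P{\left(-7 \right)} \left(-161\right) = \left(33 - 63\right) + 16 \left(-161\right) = \left(33 - 63\right) - 2576 = -30 - 2576 = -2606$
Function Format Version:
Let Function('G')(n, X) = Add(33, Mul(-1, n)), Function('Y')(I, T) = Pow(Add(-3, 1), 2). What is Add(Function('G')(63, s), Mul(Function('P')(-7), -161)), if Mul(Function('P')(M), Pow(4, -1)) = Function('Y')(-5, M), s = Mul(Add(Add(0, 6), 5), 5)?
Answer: -2606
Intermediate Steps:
Function('Y')(I, T) = 4 (Function('Y')(I, T) = Pow(-2, 2) = 4)
s = 55 (s = Mul(Add(6, 5), 5) = Mul(11, 5) = 55)
Function('P')(M) = 16 (Function('P')(M) = Mul(4, 4) = 16)
Add(Function('G')(63, s), Mul(Function('P')(-7), -161)) = Add(Add(33, Mul(-1, 63)), Mul(16, -161)) = Add(Add(33, -63), -2576) = Add(-30, -2576) = -2606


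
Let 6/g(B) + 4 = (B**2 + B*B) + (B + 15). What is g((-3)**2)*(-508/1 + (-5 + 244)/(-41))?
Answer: -63201/3731 ≈ -16.939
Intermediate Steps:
g(B) = 6/(11 + B + 2*B**2) (g(B) = 6/(-4 + ((B**2 + B*B) + (B + 15))) = 6/(-4 + ((B**2 + B**2) + (15 + B))) = 6/(-4 + (2*B**2 + (15 + B))) = 6/(-4 + (15 + B + 2*B**2)) = 6/(11 + B + 2*B**2))
g((-3)**2)*(-508/1 + (-5 + 244)/(-41)) = (6/(11 + (-3)**2 + 2*((-3)**2)**2))*(-508/1 + (-5 + 244)/(-41)) = (6/(11 + 9 + 2*9**2))*(-508*1 + 239*(-1/41)) = (6/(11 + 9 + 2*81))*(-508 - 239/41) = (6/(11 + 9 + 162))*(-21067/41) = (6/182)*(-21067/41) = (6*(1/182))*(-21067/41) = (3/91)*(-21067/41) = -63201/3731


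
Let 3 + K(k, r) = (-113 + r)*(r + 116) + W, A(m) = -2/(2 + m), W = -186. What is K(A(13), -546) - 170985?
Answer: 112196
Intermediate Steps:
K(k, r) = -189 + (-113 + r)*(116 + r) (K(k, r) = -3 + ((-113 + r)*(r + 116) - 186) = -3 + ((-113 + r)*(116 + r) - 186) = -3 + (-186 + (-113 + r)*(116 + r)) = -189 + (-113 + r)*(116 + r))
K(A(13), -546) - 170985 = (-13297 + (-546)² + 3*(-546)) - 170985 = (-13297 + 298116 - 1638) - 170985 = 283181 - 170985 = 112196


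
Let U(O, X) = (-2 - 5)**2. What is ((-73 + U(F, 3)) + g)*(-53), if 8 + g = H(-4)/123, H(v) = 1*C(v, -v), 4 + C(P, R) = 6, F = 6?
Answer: 208502/123 ≈ 1695.1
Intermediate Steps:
C(P, R) = 2 (C(P, R) = -4 + 6 = 2)
H(v) = 2 (H(v) = 1*2 = 2)
U(O, X) = 49 (U(O, X) = (-7)**2 = 49)
g = -982/123 (g = -8 + 2/123 = -982/123 ≈ -7.9837)
((-73 + U(F, 3)) + g)*(-53) = ((-73 + 49) - 982/123)*(-53) = (-24 - 982/123)*(-53) = -3934/123*(-53) = 208502/123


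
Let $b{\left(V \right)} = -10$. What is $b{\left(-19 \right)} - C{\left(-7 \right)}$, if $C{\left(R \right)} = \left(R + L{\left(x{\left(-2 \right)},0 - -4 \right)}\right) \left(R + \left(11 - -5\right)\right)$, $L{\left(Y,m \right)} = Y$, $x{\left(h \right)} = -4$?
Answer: $89$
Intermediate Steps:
$C{\left(R \right)} = \left(-4 + R\right) \left(16 + R\right)$ ($C{\left(R \right)} = \left(R - 4\right) \left(R + \left(11 - -5\right)\right) = \left(-4 + R\right) \left(R + \left(11 + 5\right)\right) = \left(-4 + R\right) \left(R + 16\right) = \left(-4 + R\right) \left(16 + R\right)$)
$b{\left(-19 \right)} - C{\left(-7 \right)} = -10 - \left(-64 + \left(-7\right)^{2} + 12 \left(-7\right)\right) = -10 - \left(-64 + 49 - 84\right) = -10 - -99 = -10 + 99 = 89$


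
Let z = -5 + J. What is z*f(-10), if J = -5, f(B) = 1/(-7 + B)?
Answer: 10/17 ≈ 0.58823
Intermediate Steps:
z = -10 (z = -5 - 5 = -10)
z*f(-10) = -10/(-7 - 10) = -10/(-17) = -10*(-1/17) = 10/17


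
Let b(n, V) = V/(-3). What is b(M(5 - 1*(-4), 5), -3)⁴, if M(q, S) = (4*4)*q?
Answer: 1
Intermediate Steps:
M(q, S) = 16*q
b(n, V) = -V/3 (b(n, V) = V*(-⅓) = -V/3)
b(M(5 - 1*(-4), 5), -3)⁴ = (-⅓*(-3))⁴ = 1⁴ = 1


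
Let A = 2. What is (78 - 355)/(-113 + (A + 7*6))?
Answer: 277/69 ≈ 4.0145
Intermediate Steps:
(78 - 355)/(-113 + (A + 7*6)) = (78 - 355)/(-113 + (2 + 7*6)) = -277/(-113 + (2 + 42)) = -277/(-113 + 44) = -277/(-69) = -277*(-1/69) = 277/69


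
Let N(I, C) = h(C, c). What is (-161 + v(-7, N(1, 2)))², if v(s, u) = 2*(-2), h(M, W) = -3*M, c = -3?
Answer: 27225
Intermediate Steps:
N(I, C) = -3*C
v(s, u) = -4
(-161 + v(-7, N(1, 2)))² = (-161 - 4)² = (-165)² = 27225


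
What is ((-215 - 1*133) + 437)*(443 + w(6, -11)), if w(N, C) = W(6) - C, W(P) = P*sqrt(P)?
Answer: 40406 + 534*sqrt(6) ≈ 41714.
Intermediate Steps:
W(P) = P**(3/2)
w(N, C) = -C + 6*sqrt(6) (w(N, C) = 6**(3/2) - C = 6*sqrt(6) - C = -C + 6*sqrt(6))
((-215 - 1*133) + 437)*(443 + w(6, -11)) = ((-215 - 1*133) + 437)*(443 + (-1*(-11) + 6*sqrt(6))) = ((-215 - 133) + 437)*(443 + (11 + 6*sqrt(6))) = (-348 + 437)*(454 + 6*sqrt(6)) = 89*(454 + 6*sqrt(6)) = 40406 + 534*sqrt(6)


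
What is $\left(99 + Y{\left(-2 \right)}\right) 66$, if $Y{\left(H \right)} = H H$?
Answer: $6798$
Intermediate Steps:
$Y{\left(H \right)} = H^{2}$
$\left(99 + Y{\left(-2 \right)}\right) 66 = \left(99 + \left(-2\right)^{2}\right) 66 = \left(99 + 4\right) 66 = 103 \cdot 66 = 6798$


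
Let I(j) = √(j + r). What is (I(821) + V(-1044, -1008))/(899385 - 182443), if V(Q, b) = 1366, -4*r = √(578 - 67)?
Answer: 683/358471 + √(3284 - √511)/1433884 ≈ 0.0019451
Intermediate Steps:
r = -√511/4 (r = -√(578 - 67)/4 = -√511/4 ≈ -5.6513)
I(j) = √(j - √511/4)
(I(821) + V(-1044, -1008))/(899385 - 182443) = (√(-√511 + 4*821)/2 + 1366)/(899385 - 182443) = (√(-√511 + 3284)/2 + 1366)/716942 = (√(3284 - √511)/2 + 1366)*(1/716942) = (1366 + √(3284 - √511)/2)*(1/716942) = 683/358471 + √(3284 - √511)/1433884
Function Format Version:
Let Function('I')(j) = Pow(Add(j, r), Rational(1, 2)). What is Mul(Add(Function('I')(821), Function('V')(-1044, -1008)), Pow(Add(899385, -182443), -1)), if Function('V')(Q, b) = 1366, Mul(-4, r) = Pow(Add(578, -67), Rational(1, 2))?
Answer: Add(Rational(683, 358471), Mul(Rational(1, 1433884), Pow(Add(3284, Mul(-1, Pow(511, Rational(1, 2)))), Rational(1, 2)))) ≈ 0.0019451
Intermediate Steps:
r = Mul(Rational(-1, 4), Pow(511, Rational(1, 2))) (r = Mul(Rational(-1, 4), Pow(Add(578, -67), Rational(1, 2))) = Mul(Rational(-1, 4), Pow(511, Rational(1, 2))) ≈ -5.6513)
Function('I')(j) = Pow(Add(j, Mul(Rational(-1, 4), Pow(511, Rational(1, 2)))), Rational(1, 2))
Mul(Add(Function('I')(821), Function('V')(-1044, -1008)), Pow(Add(899385, -182443), -1)) = Mul(Add(Mul(Rational(1, 2), Pow(Add(Mul(-1, Pow(511, Rational(1, 2))), Mul(4, 821)), Rational(1, 2))), 1366), Pow(Add(899385, -182443), -1)) = Mul(Add(Mul(Rational(1, 2), Pow(Add(Mul(-1, Pow(511, Rational(1, 2))), 3284), Rational(1, 2))), 1366), Pow(716942, -1)) = Mul(Add(Mul(Rational(1, 2), Pow(Add(3284, Mul(-1, Pow(511, Rational(1, 2)))), Rational(1, 2))), 1366), Rational(1, 716942)) = Mul(Add(1366, Mul(Rational(1, 2), Pow(Add(3284, Mul(-1, Pow(511, Rational(1, 2)))), Rational(1, 2)))), Rational(1, 716942)) = Add(Rational(683, 358471), Mul(Rational(1, 1433884), Pow(Add(3284, Mul(-1, Pow(511, Rational(1, 2)))), Rational(1, 2))))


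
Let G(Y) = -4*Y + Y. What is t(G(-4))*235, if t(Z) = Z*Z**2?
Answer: 406080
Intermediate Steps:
G(Y) = -3*Y
t(Z) = Z**3
t(G(-4))*235 = (-3*(-4))**3*235 = 12**3*235 = 1728*235 = 406080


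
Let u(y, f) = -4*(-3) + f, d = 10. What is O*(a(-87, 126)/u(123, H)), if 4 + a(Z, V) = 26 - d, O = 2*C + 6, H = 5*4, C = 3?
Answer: 9/2 ≈ 4.5000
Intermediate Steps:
H = 20
u(y, f) = 12 + f
O = 12 (O = 2*3 + 6 = 6 + 6 = 12)
a(Z, V) = 12 (a(Z, V) = -4 + (26 - 1*10) = -4 + (26 - 10) = -4 + 16 = 12)
O*(a(-87, 126)/u(123, H)) = 12*(12/(12 + 20)) = 12*(12/32) = 12*(12*(1/32)) = 12*(3/8) = 9/2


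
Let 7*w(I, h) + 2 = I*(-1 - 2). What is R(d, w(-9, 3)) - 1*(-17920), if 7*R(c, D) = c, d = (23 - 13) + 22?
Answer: 125472/7 ≈ 17925.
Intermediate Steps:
w(I, h) = -2/7 - 3*I/7 (w(I, h) = -2/7 + (I*(-1 - 2))/7 = -2/7 + (I*(-3))/7 = -2/7 + (-3*I)/7 = -2/7 - 3*I/7)
d = 32 (d = 10 + 22 = 32)
R(c, D) = c/7
R(d, w(-9, 3)) - 1*(-17920) = (⅐)*32 - 1*(-17920) = 32/7 + 17920 = 125472/7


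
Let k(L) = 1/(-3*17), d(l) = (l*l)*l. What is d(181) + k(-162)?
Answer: 302416790/51 ≈ 5.9297e+6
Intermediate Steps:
d(l) = l**3 (d(l) = l**2*l = l**3)
k(L) = -1/51 (k(L) = 1/(-51) = -1/51)
d(181) + k(-162) = 181**3 - 1/51 = 5929741 - 1/51 = 302416790/51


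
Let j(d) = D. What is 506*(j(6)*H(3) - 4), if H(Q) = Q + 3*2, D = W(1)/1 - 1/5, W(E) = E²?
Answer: 8096/5 ≈ 1619.2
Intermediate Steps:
D = ⅘ (D = 1²/1 - 1/5 = 1*1 - 1*⅕ = 1 - ⅕ = ⅘ ≈ 0.80000)
j(d) = ⅘
H(Q) = 6 + Q (H(Q) = Q + 6 = 6 + Q)
506*(j(6)*H(3) - 4) = 506*(4*(6 + 3)/5 - 4) = 506*((⅘)*9 - 4) = 506*(36/5 - 4) = 506*(16/5) = 8096/5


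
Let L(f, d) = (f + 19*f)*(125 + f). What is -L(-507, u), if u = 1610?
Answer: -3873480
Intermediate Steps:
L(f, d) = 20*f*(125 + f) (L(f, d) = (20*f)*(125 + f) = 20*f*(125 + f))
-L(-507, u) = -20*(-507)*(125 - 507) = -20*(-507)*(-382) = -1*3873480 = -3873480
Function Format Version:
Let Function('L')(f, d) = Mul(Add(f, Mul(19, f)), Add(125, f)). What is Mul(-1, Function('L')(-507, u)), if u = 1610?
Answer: -3873480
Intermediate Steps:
Function('L')(f, d) = Mul(20, f, Add(125, f)) (Function('L')(f, d) = Mul(Mul(20, f), Add(125, f)) = Mul(20, f, Add(125, f)))
Mul(-1, Function('L')(-507, u)) = Mul(-1, Mul(20, -507, Add(125, -507))) = Mul(-1, Mul(20, -507, -382)) = Mul(-1, 3873480) = -3873480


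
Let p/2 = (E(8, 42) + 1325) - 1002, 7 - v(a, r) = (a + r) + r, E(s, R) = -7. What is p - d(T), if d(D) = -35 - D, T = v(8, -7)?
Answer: 680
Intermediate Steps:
v(a, r) = 7 - a - 2*r (v(a, r) = 7 - ((a + r) + r) = 7 - (a + 2*r) = 7 + (-a - 2*r) = 7 - a - 2*r)
p = 632 (p = 2*((-7 + 1325) - 1002) = 2*(1318 - 1002) = 2*316 = 632)
T = 13 (T = 7 - 1*8 - 2*(-7) = 7 - 8 + 14 = 13)
p - d(T) = 632 - (-35 - 1*13) = 632 - (-35 - 13) = 632 - 1*(-48) = 632 + 48 = 680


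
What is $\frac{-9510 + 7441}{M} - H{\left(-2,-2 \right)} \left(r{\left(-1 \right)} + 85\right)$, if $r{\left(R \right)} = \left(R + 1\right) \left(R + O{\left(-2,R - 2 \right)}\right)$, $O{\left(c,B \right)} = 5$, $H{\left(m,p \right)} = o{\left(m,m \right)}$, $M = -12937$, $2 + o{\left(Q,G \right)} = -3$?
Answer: $\frac{5500294}{12937} \approx 425.16$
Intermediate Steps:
$o{\left(Q,G \right)} = -5$ ($o{\left(Q,G \right)} = -2 - 3 = -5$)
$H{\left(m,p \right)} = -5$
$r{\left(R \right)} = \left(1 + R\right) \left(5 + R\right)$ ($r{\left(R \right)} = \left(R + 1\right) \left(R + 5\right) = \left(1 + R\right) \left(5 + R\right)$)
$\frac{-9510 + 7441}{M} - H{\left(-2,-2 \right)} \left(r{\left(-1 \right)} + 85\right) = \frac{-9510 + 7441}{-12937} - - 5 \left(\left(5 + \left(-1\right)^{2} + 6 \left(-1\right)\right) + 85\right) = \left(-2069\right) \left(- \frac{1}{12937}\right) - - 5 \left(\left(5 + 1 - 6\right) + 85\right) = \frac{2069}{12937} - - 5 \left(0 + 85\right) = \frac{2069}{12937} - \left(-5\right) 85 = \frac{2069}{12937} - -425 = \frac{2069}{12937} + 425 = \frac{5500294}{12937}$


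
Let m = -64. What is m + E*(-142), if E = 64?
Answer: -9152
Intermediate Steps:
m + E*(-142) = -64 + 64*(-142) = -64 - 9088 = -9152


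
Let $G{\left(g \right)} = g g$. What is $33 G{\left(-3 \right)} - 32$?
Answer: $265$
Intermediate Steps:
$G{\left(g \right)} = g^{2}$
$33 G{\left(-3 \right)} - 32 = 33 \left(-3\right)^{2} - 32 = 33 \cdot 9 - 32 = 297 - 32 = 265$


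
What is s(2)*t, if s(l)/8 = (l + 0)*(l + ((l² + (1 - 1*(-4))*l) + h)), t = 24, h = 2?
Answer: 6912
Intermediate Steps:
s(l) = 8*l*(2 + l² + 6*l) (s(l) = 8*((l + 0)*(l + ((l² + (1 - 1*(-4))*l) + 2))) = 8*(l*(l + ((l² + (1 + 4)*l) + 2))) = 8*(l*(l + ((l² + 5*l) + 2))) = 8*(l*(l + (2 + l² + 5*l))) = 8*(l*(2 + l² + 6*l)) = 8*l*(2 + l² + 6*l))
s(2)*t = (8*2*(2 + 2² + 6*2))*24 = (8*2*(2 + 4 + 12))*24 = (8*2*18)*24 = 288*24 = 6912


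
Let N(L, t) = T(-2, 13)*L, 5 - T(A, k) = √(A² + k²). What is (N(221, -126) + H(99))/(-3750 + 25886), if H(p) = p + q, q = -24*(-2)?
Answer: 313/5534 - 221*√173/22136 ≈ -0.074756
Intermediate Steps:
q = 48
T(A, k) = 5 - √(A² + k²)
H(p) = 48 + p (H(p) = p + 48 = 48 + p)
N(L, t) = L*(5 - √173) (N(L, t) = (5 - √((-2)² + 13²))*L = (5 - √(4 + 169))*L = (5 - √173)*L = L*(5 - √173))
(N(221, -126) + H(99))/(-3750 + 25886) = (221*(5 - √173) + (48 + 99))/(-3750 + 25886) = ((1105 - 221*√173) + 147)/22136 = (1252 - 221*√173)*(1/22136) = 313/5534 - 221*√173/22136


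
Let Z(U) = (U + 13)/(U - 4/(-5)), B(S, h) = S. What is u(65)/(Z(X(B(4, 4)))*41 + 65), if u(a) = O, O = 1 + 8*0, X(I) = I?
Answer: 24/5045 ≈ 0.0047572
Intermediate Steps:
Z(U) = (13 + U)/(⅘ + U) (Z(U) = (13 + U)/(U - 4*(-⅕)) = (13 + U)/(U + ⅘) = (13 + U)/(⅘ + U))
O = 1 (O = 1 + 0 = 1)
u(a) = 1
u(65)/(Z(X(B(4, 4)))*41 + 65) = 1/((5*(13 + 4)/(4 + 5*4))*41 + 65) = 1/((5*17/(4 + 20))*41 + 65) = 1/((5*17/24)*41 + 65) = 1/((5*(1/24)*17)*41 + 65) = 1/((85/24)*41 + 65) = 1/(3485/24 + 65) = 1/(5045/24) = 1*(24/5045) = 24/5045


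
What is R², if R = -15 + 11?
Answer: 16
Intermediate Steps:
R = -4
R² = (-4)² = 16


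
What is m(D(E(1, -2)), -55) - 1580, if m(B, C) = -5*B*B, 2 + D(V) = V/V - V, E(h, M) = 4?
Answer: -1705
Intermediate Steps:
D(V) = -1 - V (D(V) = -2 + (V/V - V) = -2 + (1 - V) = -1 - V)
m(B, C) = -5*B²
m(D(E(1, -2)), -55) - 1580 = -5*(-1 - 1*4)² - 1580 = -5*(-1 - 4)² - 1580 = -5*(-5)² - 1580 = -5*25 - 1580 = -125 - 1580 = -1705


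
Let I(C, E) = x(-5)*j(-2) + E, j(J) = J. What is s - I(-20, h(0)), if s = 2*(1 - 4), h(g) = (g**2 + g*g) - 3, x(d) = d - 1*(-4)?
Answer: -5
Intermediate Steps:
x(d) = 4 + d (x(d) = d + 4 = 4 + d)
h(g) = -3 + 2*g**2 (h(g) = (g**2 + g**2) - 3 = 2*g**2 - 3 = -3 + 2*g**2)
I(C, E) = 2 + E (I(C, E) = (4 - 5)*(-2) + E = -1*(-2) + E = 2 + E)
s = -6 (s = 2*(-3) = -6)
s - I(-20, h(0)) = -6 - (2 + (-3 + 2*0**2)) = -6 - (2 + (-3 + 2*0)) = -6 - (2 + (-3 + 0)) = -6 - (2 - 3) = -6 - 1*(-1) = -6 + 1 = -5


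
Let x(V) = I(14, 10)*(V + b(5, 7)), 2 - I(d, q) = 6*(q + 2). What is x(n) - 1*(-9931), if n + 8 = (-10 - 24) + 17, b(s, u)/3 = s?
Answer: 10631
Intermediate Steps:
b(s, u) = 3*s
I(d, q) = -10 - 6*q (I(d, q) = 2 - 6*(q + 2) = 2 - 6*(2 + q) = 2 - (12 + 6*q) = 2 + (-12 - 6*q) = -10 - 6*q)
n = -25 (n = -8 + ((-10 - 24) + 17) = -8 + (-34 + 17) = -8 - 17 = -25)
x(V) = -1050 - 70*V (x(V) = (-10 - 6*10)*(V + 3*5) = (-10 - 60)*(V + 15) = -70*(15 + V) = -1050 - 70*V)
x(n) - 1*(-9931) = (-1050 - 70*(-25)) - 1*(-9931) = (-1050 + 1750) + 9931 = 700 + 9931 = 10631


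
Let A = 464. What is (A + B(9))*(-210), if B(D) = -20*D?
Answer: -59640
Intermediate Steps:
(A + B(9))*(-210) = (464 - 20*9)*(-210) = (464 - 180)*(-210) = 284*(-210) = -59640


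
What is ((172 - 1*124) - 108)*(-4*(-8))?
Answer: -1920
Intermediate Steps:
((172 - 1*124) - 108)*(-4*(-8)) = ((172 - 124) - 108)*32 = (48 - 108)*32 = -60*32 = -1920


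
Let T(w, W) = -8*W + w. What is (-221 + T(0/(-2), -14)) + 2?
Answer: -107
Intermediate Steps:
T(w, W) = w - 8*W
(-221 + T(0/(-2), -14)) + 2 = (-221 + (0/(-2) - 8*(-14))) + 2 = (-221 + (0*(-1/2) + 112)) + 2 = (-221 + (0 + 112)) + 2 = (-221 + 112) + 2 = -109 + 2 = -107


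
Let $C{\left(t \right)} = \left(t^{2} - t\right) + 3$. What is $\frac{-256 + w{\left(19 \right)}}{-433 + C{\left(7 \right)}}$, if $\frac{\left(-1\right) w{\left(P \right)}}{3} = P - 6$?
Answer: $\frac{295}{388} \approx 0.76031$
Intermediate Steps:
$w{\left(P \right)} = 18 - 3 P$ ($w{\left(P \right)} = - 3 \left(P - 6\right) = - 3 \left(-6 + P\right) = 18 - 3 P$)
$C{\left(t \right)} = 3 + t^{2} - t$
$\frac{-256 + w{\left(19 \right)}}{-433 + C{\left(7 \right)}} = \frac{-256 + \left(18 - 57\right)}{-433 + \left(3 + 7^{2} - 7\right)} = \frac{-256 + \left(18 - 57\right)}{-433 + \left(3 + 49 - 7\right)} = \frac{-256 - 39}{-433 + 45} = - \frac{295}{-388} = \left(-295\right) \left(- \frac{1}{388}\right) = \frac{295}{388}$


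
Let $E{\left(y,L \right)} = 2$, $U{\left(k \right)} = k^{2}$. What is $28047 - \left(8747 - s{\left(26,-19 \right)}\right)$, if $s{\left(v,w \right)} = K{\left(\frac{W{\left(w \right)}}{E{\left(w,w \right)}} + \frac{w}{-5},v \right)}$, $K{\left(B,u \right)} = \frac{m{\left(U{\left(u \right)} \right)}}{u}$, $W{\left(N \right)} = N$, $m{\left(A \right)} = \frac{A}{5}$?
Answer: $\frac{96526}{5} \approx 19305.0$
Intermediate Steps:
$m{\left(A \right)} = \frac{A}{5}$ ($m{\left(A \right)} = A \frac{1}{5} = \frac{A}{5}$)
$K{\left(B,u \right)} = \frac{u}{5}$ ($K{\left(B,u \right)} = \frac{\frac{1}{5} u^{2}}{u} = \frac{u}{5}$)
$s{\left(v,w \right)} = \frac{v}{5}$
$28047 - \left(8747 - s{\left(26,-19 \right)}\right) = 28047 - \left(8747 - \frac{1}{5} \cdot 26\right) = 28047 - \left(8747 - \frac{26}{5}\right) = 28047 - \frac{43709}{5} = \frac{96526}{5}$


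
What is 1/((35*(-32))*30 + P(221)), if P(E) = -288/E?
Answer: -221/7425888 ≈ -2.9761e-5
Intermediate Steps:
1/((35*(-32))*30 + P(221)) = 1/((35*(-32))*30 - 288/221) = 1/(-1120*30 - 288*1/221) = 1/(-33600 - 288/221) = 1/(-7425888/221) = -221/7425888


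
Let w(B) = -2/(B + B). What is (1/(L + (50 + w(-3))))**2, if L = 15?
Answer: 9/38416 ≈ 0.00023428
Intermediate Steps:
w(B) = -1/B (w(B) = -2*1/(2*B) = -1/B)
(1/(L + (50 + w(-3))))**2 = (1/(15 + (50 - 1/(-3))))**2 = (1/(15 + (50 - 1*(-1/3))))**2 = (1/(15 + (50 + 1/3)))**2 = (1/(15 + 151/3))**2 = (1/(196/3))**2 = (3/196)**2 = 9/38416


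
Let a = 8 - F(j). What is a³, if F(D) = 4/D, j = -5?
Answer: 85184/125 ≈ 681.47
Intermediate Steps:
a = 44/5 (a = 8 - 4/(-5) = 8 - 4*(-1)/5 = 8 - 1*(-⅘) = 8 + ⅘ = 44/5 ≈ 8.8000)
a³ = (44/5)³ = 85184/125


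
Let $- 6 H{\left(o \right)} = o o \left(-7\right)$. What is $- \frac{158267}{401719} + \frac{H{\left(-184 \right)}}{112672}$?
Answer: $- \frac{26315552}{606193971} \approx -0.043411$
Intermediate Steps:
$H{\left(o \right)} = \frac{7 o^{2}}{6}$ ($H{\left(o \right)} = - \frac{o o \left(-7\right)}{6} = - \frac{o^{2} \left(-7\right)}{6} = - \frac{\left(-7\right) o^{2}}{6} = \frac{7 o^{2}}{6}$)
$- \frac{158267}{401719} + \frac{H{\left(-184 \right)}}{112672} = - \frac{158267}{401719} + \frac{\frac{7}{6} \left(-184\right)^{2}}{112672} = \left(-158267\right) \frac{1}{401719} + \frac{7}{6} \cdot 33856 \cdot \frac{1}{112672} = - \frac{158267}{401719} + \frac{118496}{3} \cdot \frac{1}{112672} = - \frac{158267}{401719} + \frac{529}{1509} = - \frac{26315552}{606193971}$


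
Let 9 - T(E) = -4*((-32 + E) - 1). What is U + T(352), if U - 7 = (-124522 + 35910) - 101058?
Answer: -188378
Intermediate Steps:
U = -189663 (U = 7 + ((-124522 + 35910) - 101058) = 7 + (-88612 - 101058) = 7 - 189670 = -189663)
T(E) = -123 + 4*E (T(E) = 9 - (-4)*((-32 + E) - 1) = 9 - (-4)*(-33 + E) = 9 - (132 - 4*E) = 9 + (-132 + 4*E) = -123 + 4*E)
U + T(352) = -189663 + (-123 + 4*352) = -189663 + (-123 + 1408) = -189663 + 1285 = -188378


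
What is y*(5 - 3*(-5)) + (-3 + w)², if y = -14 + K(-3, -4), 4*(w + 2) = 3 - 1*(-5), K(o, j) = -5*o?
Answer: 29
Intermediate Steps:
w = 0 (w = -2 + (3 - 1*(-5))/4 = -2 + (3 + 5)/4 = -2 + (¼)*8 = -2 + 2 = 0)
y = 1 (y = -14 - 5*(-3) = -14 + 15 = 1)
y*(5 - 3*(-5)) + (-3 + w)² = 1*(5 - 3*(-5)) + (-3 + 0)² = 1*(5 + 15) + (-3)² = 1*20 + 9 = 20 + 9 = 29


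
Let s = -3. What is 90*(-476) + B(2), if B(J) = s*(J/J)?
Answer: -42843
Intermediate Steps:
B(J) = -3 (B(J) = -3*J/J = -3*1 = -3)
90*(-476) + B(2) = 90*(-476) - 3 = -42840 - 3 = -42843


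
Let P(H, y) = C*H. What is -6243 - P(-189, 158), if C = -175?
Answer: -39318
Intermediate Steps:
P(H, y) = -175*H
-6243 - P(-189, 158) = -6243 - (-175)*(-189) = -6243 - 1*33075 = -6243 - 33075 = -39318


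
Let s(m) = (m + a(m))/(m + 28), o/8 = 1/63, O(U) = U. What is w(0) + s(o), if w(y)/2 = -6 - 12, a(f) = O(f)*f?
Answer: -1004582/27909 ≈ -35.995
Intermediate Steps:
o = 8/63 ≈ 0.12698
a(f) = f² (a(f) = f*f = f²)
s(m) = (m + m²)/(28 + m) (s(m) = (m + m²)/(m + 28) = (m + m²)/(28 + m))
w(y) = -36 (w(y) = 2*(-6 - 12) = 2*(-18) = -36)
w(0) + s(o) = -36 + 8*(1 + 8/63)/(63*(28 + 8/63)) = -36 + (8/63)*(71/63)/(1772/63) = -36 + (8/63)*(63/1772)*(71/63) = -36 + 142/27909 = -1004582/27909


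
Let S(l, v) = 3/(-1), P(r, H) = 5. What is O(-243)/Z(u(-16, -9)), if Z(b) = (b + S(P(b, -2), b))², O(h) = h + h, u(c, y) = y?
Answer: -27/8 ≈ -3.3750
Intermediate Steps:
S(l, v) = -3 (S(l, v) = 3*(-1) = -3)
O(h) = 2*h
Z(b) = (-3 + b)² (Z(b) = (b - 3)² = (-3 + b)²)
O(-243)/Z(u(-16, -9)) = (2*(-243))/((-3 - 9)²) = -486/((-12)²) = -486/144 = -486*1/144 = -27/8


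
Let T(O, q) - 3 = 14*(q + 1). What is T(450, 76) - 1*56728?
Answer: -55647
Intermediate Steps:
T(O, q) = 17 + 14*q (T(O, q) = 3 + 14*(q + 1) = 3 + 14*(1 + q) = 3 + (14 + 14*q) = 17 + 14*q)
T(450, 76) - 1*56728 = (17 + 14*76) - 1*56728 = (17 + 1064) - 56728 = 1081 - 56728 = -55647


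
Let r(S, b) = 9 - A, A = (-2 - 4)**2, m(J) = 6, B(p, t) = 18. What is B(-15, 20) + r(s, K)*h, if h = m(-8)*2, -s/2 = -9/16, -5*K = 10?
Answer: -306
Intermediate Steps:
A = 36 (A = (-6)**2 = 36)
K = -2 (K = -1/5*10 = -2)
s = 9/8 (s = -(-18)/16 = -2*(-9/16) = 9/8 ≈ 1.1250)
h = 12 (h = 6*2 = 12)
r(S, b) = -27 (r(S, b) = 9 - 1*36 = 9 - 36 = -27)
B(-15, 20) + r(s, K)*h = 18 - 27*12 = 18 - 324 = -306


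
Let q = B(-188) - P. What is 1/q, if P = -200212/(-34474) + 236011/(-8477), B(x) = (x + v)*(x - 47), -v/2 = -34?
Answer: 146118049/4123748504845 ≈ 3.5433e-5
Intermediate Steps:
v = 68 (v = -2*(-34) = 68)
B(x) = (-47 + x)*(68 + x) (B(x) = (x + 68)*(x - 47) = (68 + x)*(-47 + x) = (-47 + x)*(68 + x))
P = -3219523045/146118049 (P = -200212*(-1/34474) + 236011*(-1/8477) = 100106/17237 - 236011/8477 = -3219523045/146118049 ≈ -22.034)
q = 4123748504845/146118049 (q = (-3196 + (-188)² + 21*(-188)) - 1*(-3219523045/146118049) = (-3196 + 35344 - 3948) + 3219523045/146118049 = 28200 + 3219523045/146118049 = 4123748504845/146118049 ≈ 28222.)
1/q = 1/(4123748504845/146118049) = 146118049/4123748504845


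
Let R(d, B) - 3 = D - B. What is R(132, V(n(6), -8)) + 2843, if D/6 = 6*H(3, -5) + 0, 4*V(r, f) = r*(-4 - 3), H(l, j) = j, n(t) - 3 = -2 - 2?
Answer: 10657/4 ≈ 2664.3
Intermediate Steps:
n(t) = -1 (n(t) = 3 + (-2 - 2) = 3 - 4 = -1)
V(r, f) = -7*r/4 (V(r, f) = (r*(-4 - 3))/4 = (r*(-7))/4 = (-7*r)/4 = -7*r/4)
D = -180 (D = 6*(6*(-5) + 0) = 6*(-30 + 0) = 6*(-30) = -180)
R(d, B) = -177 - B (R(d, B) = 3 + (-180 - B) = -177 - B)
R(132, V(n(6), -8)) + 2843 = (-177 - (-7)*(-1)/4) + 2843 = (-177 - 1*7/4) + 2843 = (-177 - 7/4) + 2843 = -715/4 + 2843 = 10657/4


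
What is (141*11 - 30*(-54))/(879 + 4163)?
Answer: 3171/5042 ≈ 0.62892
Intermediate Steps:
(141*11 - 30*(-54))/(879 + 4163) = (1551 + 1620)/5042 = 3171*(1/5042) = 3171/5042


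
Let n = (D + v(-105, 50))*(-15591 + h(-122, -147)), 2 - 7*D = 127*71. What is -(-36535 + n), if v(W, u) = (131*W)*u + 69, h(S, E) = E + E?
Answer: -76609636325/7 ≈ -1.0944e+10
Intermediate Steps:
D = -9015/7 (D = 2/7 - 127*71/7 = 2/7 - 1/7*9017 = 2/7 - 9017/7 = -9015/7 ≈ -1287.9)
h(S, E) = 2*E
v(W, u) = 69 + 131*W*u (v(W, u) = 131*W*u + 69 = 69 + 131*W*u)
n = 76609892070/7 (n = (-9015/7 + (69 + 131*(-105)*50))*(-15591 + 2*(-147)) = (-9015/7 + (69 - 687750))*(-15591 - 294) = (-9015/7 - 687681)*(-15885) = -4822782/7*(-15885) = 76609892070/7 ≈ 1.0944e+10)
-(-36535 + n) = -(-36535 + 76609892070/7) = -1*76609636325/7 = -76609636325/7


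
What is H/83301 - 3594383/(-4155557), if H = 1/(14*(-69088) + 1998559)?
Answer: 308795493867267098/357006272311912839 ≈ 0.86496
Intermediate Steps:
H = 1/1031327 (H = 1/(-967232 + 1998559) = 1/1031327 ≈ 9.6963e-7)
H/83301 - 3594383/(-4155557) = (1/1031327)/83301 - 3594383/(-4155557) = (1/1031327)*(1/83301) - 3594383*(-1/4155557) = 1/85910570427 + 3594383/4155557 = 308795493867267098/357006272311912839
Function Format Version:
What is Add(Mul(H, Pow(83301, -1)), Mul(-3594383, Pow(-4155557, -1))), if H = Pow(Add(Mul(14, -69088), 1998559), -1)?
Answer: Rational(308795493867267098, 357006272311912839) ≈ 0.86496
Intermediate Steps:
H = Rational(1, 1031327) (H = Pow(Add(-967232, 1998559), -1) = Pow(1031327, -1) = Rational(1, 1031327) ≈ 9.6963e-7)
Add(Mul(H, Pow(83301, -1)), Mul(-3594383, Pow(-4155557, -1))) = Add(Mul(Rational(1, 1031327), Pow(83301, -1)), Mul(-3594383, Pow(-4155557, -1))) = Add(Mul(Rational(1, 1031327), Rational(1, 83301)), Mul(-3594383, Rational(-1, 4155557))) = Add(Rational(1, 85910570427), Rational(3594383, 4155557)) = Rational(308795493867267098, 357006272311912839)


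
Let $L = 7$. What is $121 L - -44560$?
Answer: $45407$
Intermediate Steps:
$121 L - -44560 = 121 \cdot 7 - -44560 = 847 + 44560 = 45407$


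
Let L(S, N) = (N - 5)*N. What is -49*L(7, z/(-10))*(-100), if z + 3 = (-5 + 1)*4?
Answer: -28861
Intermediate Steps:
z = -19 (z = -3 + (-5 + 1)*4 = -3 - 4*4 = -3 - 16 = -19)
L(S, N) = N*(-5 + N) (L(S, N) = (-5 + N)*N = N*(-5 + N))
-49*L(7, z/(-10))*(-100) = -49*(-19/(-10))*(-5 - 19/(-10))*(-100) = -49*(-19*(-1/10))*(-5 - 19*(-1/10))*(-100) = -931*(-5 + 19/10)/10*(-100) = -931*(-31)/(10*10)*(-100) = -49*(-589/100)*(-100) = (28861/100)*(-100) = -28861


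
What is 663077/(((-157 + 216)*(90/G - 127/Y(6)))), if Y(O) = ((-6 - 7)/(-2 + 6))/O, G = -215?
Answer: 370660043/7718970 ≈ 48.019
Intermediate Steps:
Y(O) = -13/(4*O) (Y(O) = (-13/4)/O = (-13*1/4)/O = -13/(4*O))
663077/(((-157 + 216)*(90/G - 127/Y(6)))) = 663077/(((-157 + 216)*(90/(-215) - 127/((-13/4/6))))) = 663077/((59*(90*(-1/215) - 127/((-13/4*1/6))))) = 663077/((59*(-18/43 - 127/(-13/24)))) = 663077/((59*(-18/43 - 127*(-24/13)))) = 663077/((59*(-18/43 + 3048/13))) = 663077/((59*(130830/559))) = 663077/(7718970/559) = 663077*(559/7718970) = 370660043/7718970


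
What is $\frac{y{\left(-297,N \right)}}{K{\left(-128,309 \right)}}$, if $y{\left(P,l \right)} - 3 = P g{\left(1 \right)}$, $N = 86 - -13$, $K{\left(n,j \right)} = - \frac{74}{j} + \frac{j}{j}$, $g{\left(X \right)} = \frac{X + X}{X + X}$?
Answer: $- \frac{90846}{235} \approx -386.58$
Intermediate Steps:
$g{\left(X \right)} = 1$ ($g{\left(X \right)} = \frac{2 X}{2 X} = 2 X \frac{1}{2 X} = 1$)
$K{\left(n,j \right)} = 1 - \frac{74}{j}$ ($K{\left(n,j \right)} = - \frac{74}{j} + 1 = 1 - \frac{74}{j}$)
$N = 99$ ($N = 86 + 13 = 99$)
$y{\left(P,l \right)} = 3 + P$ ($y{\left(P,l \right)} = 3 + P 1 = 3 + P$)
$\frac{y{\left(-297,N \right)}}{K{\left(-128,309 \right)}} = \frac{3 - 297}{\frac{1}{309} \left(-74 + 309\right)} = - \frac{294}{\frac{1}{309} \cdot 235} = - \frac{294}{\frac{235}{309}} = \left(-294\right) \frac{309}{235} = - \frac{90846}{235}$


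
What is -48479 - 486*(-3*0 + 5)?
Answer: -50909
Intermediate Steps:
-48479 - 486*(-3*0 + 5) = -48479 - 486*(0 + 5) = -48479 - 486*5 = -48479 - 2430 = -50909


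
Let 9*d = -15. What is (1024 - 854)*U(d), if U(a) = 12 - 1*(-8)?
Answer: 3400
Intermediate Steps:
d = -5/3 (d = (⅑)*(-15) = -5/3 ≈ -1.6667)
U(a) = 20 (U(a) = 12 + 8 = 20)
(1024 - 854)*U(d) = (1024 - 854)*20 = 170*20 = 3400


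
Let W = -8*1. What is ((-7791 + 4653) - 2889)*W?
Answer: 48216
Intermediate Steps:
W = -8
((-7791 + 4653) - 2889)*W = ((-7791 + 4653) - 2889)*(-8) = (-3138 - 2889)*(-8) = -6027*(-8) = 48216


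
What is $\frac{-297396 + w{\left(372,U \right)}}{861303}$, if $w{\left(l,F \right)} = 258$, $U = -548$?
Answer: $- \frac{99046}{287101} \approx -0.34499$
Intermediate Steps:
$\frac{-297396 + w{\left(372,U \right)}}{861303} = \frac{-297396 + 258}{861303} = \left(-297138\right) \frac{1}{861303} = - \frac{99046}{287101}$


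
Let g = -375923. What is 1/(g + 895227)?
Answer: 1/519304 ≈ 1.9257e-6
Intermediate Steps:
1/(g + 895227) = 1/(-375923 + 895227) = 1/519304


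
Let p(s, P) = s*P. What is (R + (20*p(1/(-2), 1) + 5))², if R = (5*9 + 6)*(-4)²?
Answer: 657721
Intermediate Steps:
R = 816 (R = (45 + 6)*16 = 51*16 = 816)
p(s, P) = P*s
(R + (20*p(1/(-2), 1) + 5))² = (816 + (20*(1*(1/(-2))) + 5))² = (816 + (20*(1*(1*(-½))) + 5))² = (816 + (20*(1*(-½)) + 5))² = (816 + (20*(-½) + 5))² = (816 + (-10 + 5))² = (816 - 5)² = 811² = 657721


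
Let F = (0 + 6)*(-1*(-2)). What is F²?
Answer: 144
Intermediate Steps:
F = 12 (F = 6*2 = 12)
F² = 12² = 144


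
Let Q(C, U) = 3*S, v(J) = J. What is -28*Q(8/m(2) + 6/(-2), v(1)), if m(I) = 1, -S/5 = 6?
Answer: 2520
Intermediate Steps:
S = -30 (S = -5*6 = -30)
Q(C, U) = -90 (Q(C, U) = 3*(-30) = -90)
-28*Q(8/m(2) + 6/(-2), v(1)) = -28*(-90) = 2520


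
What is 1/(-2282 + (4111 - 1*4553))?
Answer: -1/2724 ≈ -0.00036711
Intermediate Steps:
1/(-2282 + (4111 - 1*4553)) = 1/(-2282 + (4111 - 4553)) = 1/(-2282 - 442) = 1/(-2724) = -1/2724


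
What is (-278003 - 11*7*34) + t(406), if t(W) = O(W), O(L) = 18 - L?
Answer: -281009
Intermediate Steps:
t(W) = 18 - W
(-278003 - 11*7*34) + t(406) = (-278003 - 11*7*34) + (18 - 1*406) = (-278003 - 77*34) + (18 - 406) = (-278003 - 2618) - 388 = -280621 - 388 = -281009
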